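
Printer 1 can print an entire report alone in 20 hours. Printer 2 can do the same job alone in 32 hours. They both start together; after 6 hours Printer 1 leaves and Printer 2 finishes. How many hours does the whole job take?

In the first 6 hours the combined rate is 13/160, so 39/80 of the job is done, leaving 41/80.
After Printer 1 leaves the rate is 1/32 per hour; the remaining 41/80 takes 82/5 hours.
Total = 6 + 82/5 = 112/5 hours.

112/5 hours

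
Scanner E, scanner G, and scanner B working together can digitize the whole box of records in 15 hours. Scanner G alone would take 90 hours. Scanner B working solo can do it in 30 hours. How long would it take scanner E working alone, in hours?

Combined rate is 1/15 per hour.
Known contribution: 1/90 + 1/30 = (1 + 3)/90 = 4/90 = 2/45 per hour.
So scanner E's rate is 1/15 − 2/45 = 1/45, meaning 45 hours alone.

45 hours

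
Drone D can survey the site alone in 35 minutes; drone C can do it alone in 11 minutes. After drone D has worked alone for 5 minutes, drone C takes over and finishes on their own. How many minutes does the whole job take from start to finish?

In 5 minutes drone D does 5/35 = 1/7 of the job, leaving 6/7.
Drone C works at 1/11 per minute, so finishing takes 6/7 ÷ 1/11 = 66/7 minutes.
Total time = 5 + 66/7 = 101/7 minutes.

101/7 minutes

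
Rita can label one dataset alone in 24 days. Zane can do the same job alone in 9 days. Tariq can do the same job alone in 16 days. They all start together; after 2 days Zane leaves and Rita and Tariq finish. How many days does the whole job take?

In the first 2 days the combined rate is 31/144, so 31/72 of the job is done, leaving 41/72.
After Zane leaves the rate is 5/48 per day; the remaining 41/72 takes 82/15 days.
Total = 2 + 82/15 = 112/15 days.

112/15 days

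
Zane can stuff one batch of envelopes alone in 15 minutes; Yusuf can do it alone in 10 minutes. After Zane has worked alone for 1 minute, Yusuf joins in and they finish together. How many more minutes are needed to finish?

28/5 minutes

In 1 minute Zane does 1/15 of the job, leaving 14/15.
Zane and Yusuf together work at 1/6 per minute, so finishing takes 14/15 ÷ 1/6 = 28/5 minutes.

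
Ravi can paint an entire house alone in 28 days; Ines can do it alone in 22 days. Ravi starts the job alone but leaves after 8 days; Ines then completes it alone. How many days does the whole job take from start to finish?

166/7 days

In 8 days Ravi does 8/28 = 2/7 of the job, leaving 5/7.
Ines works at 1/22 per day, so finishing takes 5/7 ÷ 1/22 = 110/7 days.
Total time = 8 + 110/7 = 166/7 days.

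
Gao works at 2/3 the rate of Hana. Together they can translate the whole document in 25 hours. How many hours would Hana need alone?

Let Hana's rate be r; then Gao's rate is (2/3)r, so together (2/3 + 1)r = (5/3)r = 1/25.
Thus r = 3/125 per hour.
Hana alone: 125/3 hours; Gao alone: 125/2 hours.

125/3 hours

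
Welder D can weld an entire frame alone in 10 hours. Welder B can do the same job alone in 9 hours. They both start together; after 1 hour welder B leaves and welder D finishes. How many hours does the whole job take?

80/9 hours

In the first 1 hour the combined rate is 19/90, so 19/90 of the job is done, leaving 71/90.
After welder B leaves the rate is 1/10 per hour; the remaining 71/90 takes 71/9 hours.
Total = 1 + 71/9 = 80/9 hours.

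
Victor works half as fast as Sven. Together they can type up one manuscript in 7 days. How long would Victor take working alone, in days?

21 days

Let Sven's rate be r; then Victor's rate is (1/2)r, so together (1/2 + 1)r = (3/2)r = 1/7.
Thus r = 2/21 per day.
Sven alone: 21/2 days; Victor alone: 21 days.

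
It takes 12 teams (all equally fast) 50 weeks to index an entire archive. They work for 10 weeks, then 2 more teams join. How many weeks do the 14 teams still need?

One team does 1/600 of the job per week.
After 10 weeks with 12 teams, 1/5 is done (4/5 left).
With 14 teams the rate is 14/600 = 7/300, so the rest takes 4/5 ÷ 7/300 = 240/7 weeks.

240/7 weeks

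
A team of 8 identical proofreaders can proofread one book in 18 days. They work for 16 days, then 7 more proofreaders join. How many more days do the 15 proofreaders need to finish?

16/15 days

One proofreader does 1/144 of the job per day.
After 16 days with 8 proofreaders, 8/9 is done (1/9 left).
With 15 proofreaders the rate is 15/144 = 5/48, so the rest takes 1/9 ÷ 5/48 = 16/15 days.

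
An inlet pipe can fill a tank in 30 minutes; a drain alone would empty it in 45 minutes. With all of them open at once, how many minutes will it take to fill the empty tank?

90 minutes

Net rate = 1/30 − 1/45 = (3 − 2)/90 = 1/90 per minute.
Filling time = 1 ÷ (1/90) = 90 minutes.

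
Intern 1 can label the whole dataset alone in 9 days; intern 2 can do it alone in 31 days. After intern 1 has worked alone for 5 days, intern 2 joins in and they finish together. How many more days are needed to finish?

In 5 days intern 1 does 5/9 of the job, leaving 4/9.
Intern 1 and intern 2 together work at 40/279 per day, so finishing takes 4/9 ÷ 40/279 = 31/10 days.

31/10 days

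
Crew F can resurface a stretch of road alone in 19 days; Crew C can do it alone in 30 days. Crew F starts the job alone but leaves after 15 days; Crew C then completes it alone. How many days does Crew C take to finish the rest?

120/19 days

In 15 days Crew F does 15/19 of the job, leaving 4/19.
Crew C works at 1/30 per day, so finishing takes 4/19 ÷ 1/30 = 120/19 days.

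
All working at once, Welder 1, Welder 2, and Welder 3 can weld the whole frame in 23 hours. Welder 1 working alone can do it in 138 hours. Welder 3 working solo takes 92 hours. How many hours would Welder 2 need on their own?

276/7 hours

Combined rate is 1/23 per hour.
Known contribution: 1/138 + 1/92 = (2 + 3)/276 = 5/276 per hour.
So Welder 2's rate is 1/23 − 5/276 = 7/276, meaning 276/7 hours alone.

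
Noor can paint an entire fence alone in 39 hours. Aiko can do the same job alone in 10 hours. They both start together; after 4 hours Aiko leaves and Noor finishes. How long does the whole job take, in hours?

In the first 4 hours the combined rate is 49/390, so 98/195 of the job is done, leaving 97/195.
After Aiko leaves the rate is 1/39 per hour; the remaining 97/195 takes 97/5 hours.
Total = 4 + 97/5 = 117/5 hours.

117/5 hours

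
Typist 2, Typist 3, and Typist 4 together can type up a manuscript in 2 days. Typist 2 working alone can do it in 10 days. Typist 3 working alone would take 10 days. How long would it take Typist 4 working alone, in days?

Combined rate is 1/2 per day.
Known contribution: 1/10 + 1/10 = (1 + 1)/10 = 2/10 = 1/5 per day.
So Typist 4's rate is 1/2 − 1/5 = 3/10, meaning 10/3 days alone.

10/3 days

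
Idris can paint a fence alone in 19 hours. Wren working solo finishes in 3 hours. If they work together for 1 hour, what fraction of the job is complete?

22/57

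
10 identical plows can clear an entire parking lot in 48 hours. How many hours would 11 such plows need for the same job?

Total work is 10·48 = 480 plow-hours.
With 11 plows: 480/11 hours.

480/11 hours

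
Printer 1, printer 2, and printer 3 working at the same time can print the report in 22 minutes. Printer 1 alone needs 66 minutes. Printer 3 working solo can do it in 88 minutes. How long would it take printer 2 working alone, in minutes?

264/5 minutes

Combined rate is 1/22 per minute.
Known contribution: 1/66 + 1/88 = (4 + 3)/264 = 7/264 per minute.
So printer 2's rate is 1/22 − 7/264 = 5/264, meaning 264/5 minutes alone.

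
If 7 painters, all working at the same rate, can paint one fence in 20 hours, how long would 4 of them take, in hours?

35 hours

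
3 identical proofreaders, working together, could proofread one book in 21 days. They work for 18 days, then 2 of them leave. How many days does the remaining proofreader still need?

9 days

One proofreader does 1/63 of the job per day.
After 18 days with 3 proofreaders, 6/7 is done (1/7 left).
With 1 proofreader the rate is 1/63, so the rest takes 1/7 ÷ 1/63 = 9 days.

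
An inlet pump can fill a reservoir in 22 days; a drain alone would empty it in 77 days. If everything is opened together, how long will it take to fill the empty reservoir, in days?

154/5 days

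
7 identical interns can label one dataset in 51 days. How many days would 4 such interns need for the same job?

357/4 days

Total work is 7·51 = 357 intern-days.
With 4 interns: 357/4 days.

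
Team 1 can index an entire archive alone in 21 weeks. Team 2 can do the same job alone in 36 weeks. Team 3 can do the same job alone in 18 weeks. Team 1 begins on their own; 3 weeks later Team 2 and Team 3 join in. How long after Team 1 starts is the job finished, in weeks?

In the first 3 weeks Team 1 alone does 3/21 = 1/7 of the job, leaving 6/7.
Once everyone is working, combined rate: 1/21 + 1/36 + 1/18 = (12 + 7 + 14)/252 = 33/252 = 11/84 per week.
Remaining 6/7 at 11/84 per week takes 72/11 weeks.
Total from the start = 3 + 72/11 = 105/11 weeks.

105/11 weeks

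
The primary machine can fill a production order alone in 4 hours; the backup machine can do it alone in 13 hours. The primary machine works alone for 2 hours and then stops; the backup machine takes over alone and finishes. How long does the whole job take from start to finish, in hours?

17/2 hours

In 2 hours the primary machine does 2/4 = 1/2 of the job, leaving 1/2.
The backup machine works at 1/13 per hour, so finishing takes 1/2 ÷ 1/13 = 13/2 hours.
Total time = 2 + 13/2 = 17/2 hours.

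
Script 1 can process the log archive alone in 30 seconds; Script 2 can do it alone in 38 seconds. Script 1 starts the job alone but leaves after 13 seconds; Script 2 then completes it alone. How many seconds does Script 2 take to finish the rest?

323/15 seconds

In 13 seconds Script 1 does 13/30 of the job, leaving 17/30.
Script 2 works at 1/38 per second, so finishing takes 17/30 ÷ 1/38 = 323/15 seconds.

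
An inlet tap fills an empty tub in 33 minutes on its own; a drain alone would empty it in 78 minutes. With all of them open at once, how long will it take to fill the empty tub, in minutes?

286/5 minutes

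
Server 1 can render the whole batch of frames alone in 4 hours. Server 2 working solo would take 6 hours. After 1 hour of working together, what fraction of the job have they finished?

5/12

Combined rate: 1/4 + 1/6 = (3 + 2)/12 = 5/12 per hour.
In 1 hour they complete 1·5/12 = 5/12 of the job.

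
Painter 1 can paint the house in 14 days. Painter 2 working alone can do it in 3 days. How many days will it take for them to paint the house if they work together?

42/17 days

With two workers the combined time is the product over the sum: 14·3/(14+3) = 42/17 days.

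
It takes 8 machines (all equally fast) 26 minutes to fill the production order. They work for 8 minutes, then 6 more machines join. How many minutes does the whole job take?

One machine does 1/208 of the job per minute.
After 8 minutes with 8 machines, 4/13 is done (9/13 left).
With 14 machines the rate is 14/208 = 7/104, so the rest takes 9/13 ÷ 7/104 = 72/7 minutes.
Total = 8 + 72/7 = 128/7 minutes.

128/7 minutes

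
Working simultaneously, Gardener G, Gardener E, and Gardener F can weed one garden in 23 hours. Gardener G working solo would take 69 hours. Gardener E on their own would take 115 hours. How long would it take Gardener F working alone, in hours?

345/7 hours

Combined rate is 1/23 per hour.
Known contribution: 1/69 + 1/115 = (5 + 3)/345 = 8/345 per hour.
So Gardener F's rate is 1/23 − 8/345 = 7/345, meaning 345/7 hours alone.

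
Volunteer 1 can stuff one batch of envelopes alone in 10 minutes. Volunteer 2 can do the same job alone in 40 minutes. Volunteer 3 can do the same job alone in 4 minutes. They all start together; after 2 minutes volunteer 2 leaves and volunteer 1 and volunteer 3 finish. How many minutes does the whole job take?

19/7 minutes

In the first 2 minutes the combined rate is 3/8, so 3/4 of the job is done, leaving 1/4.
After volunteer 2 leaves the rate is 7/20 per minute; the remaining 1/4 takes 5/7 minutes.
Total = 2 + 5/7 = 19/7 minutes.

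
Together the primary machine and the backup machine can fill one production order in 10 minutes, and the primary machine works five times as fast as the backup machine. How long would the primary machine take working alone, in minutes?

Let the backup machine's rate be r; then the primary machine's rate is 5r, so together (5 + 1)r = 6r = 1/10.
Thus r = 1/60 per minute.
The backup machine alone: 60 minutes; the primary machine alone: 12 minutes.

12 minutes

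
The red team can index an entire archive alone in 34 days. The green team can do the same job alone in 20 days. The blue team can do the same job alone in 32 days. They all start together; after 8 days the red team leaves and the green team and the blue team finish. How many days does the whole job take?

In the first 8 days the combined rate is 301/2720, so 301/340 of the job is done, leaving 39/340.
After the red team leaves the rate is 13/160 per day; the remaining 39/340 takes 24/17 days.
Total = 8 + 24/17 = 160/17 days.

160/17 days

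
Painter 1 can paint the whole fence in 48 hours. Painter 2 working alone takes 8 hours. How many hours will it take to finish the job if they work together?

48/7 hours

With two workers the combined time is the product over the sum: 48·8/(48+8) = 384/56 = 48/7 hours.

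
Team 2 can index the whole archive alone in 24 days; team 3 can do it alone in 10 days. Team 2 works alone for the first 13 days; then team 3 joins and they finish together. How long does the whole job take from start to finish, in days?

276/17 days

In 13 days team 2 does 13/24 of the job, leaving 11/24.
Team 2 and team 3 together work at 17/120 per day, so finishing takes 11/24 ÷ 17/120 = 55/17 days.
Total time = 13 + 55/17 = 276/17 days.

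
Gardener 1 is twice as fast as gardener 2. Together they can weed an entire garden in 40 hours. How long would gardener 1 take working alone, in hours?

60 hours

Let gardener 2's rate be r; then gardener 1's rate is 2r, so together (2 + 1)r = 3r = 1/40.
Thus r = 1/120 per hour.
Gardener 2 alone: 120 hours; gardener 1 alone: 60 hours.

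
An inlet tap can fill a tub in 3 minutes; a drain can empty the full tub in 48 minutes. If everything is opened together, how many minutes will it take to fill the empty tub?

16/5 minutes

Net rate = 1/3 − 1/48 = (16 − 1)/48 = 15/48 = 5/16 per minute.
Filling time = 1 ÷ (5/16) = 16/5 minutes.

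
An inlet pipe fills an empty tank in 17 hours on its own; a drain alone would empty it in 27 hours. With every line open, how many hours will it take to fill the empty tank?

459/10 hours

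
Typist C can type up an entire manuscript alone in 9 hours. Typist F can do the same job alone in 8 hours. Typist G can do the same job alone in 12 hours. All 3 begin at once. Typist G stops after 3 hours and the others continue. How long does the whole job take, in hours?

54/17 hours

In the first 3 hours the combined rate is 23/72, so 23/24 of the job is done, leaving 1/24.
After typist G leaves the rate is 17/72 per hour; the remaining 1/24 takes 3/17 hours.
Total = 3 + 3/17 = 54/17 hours.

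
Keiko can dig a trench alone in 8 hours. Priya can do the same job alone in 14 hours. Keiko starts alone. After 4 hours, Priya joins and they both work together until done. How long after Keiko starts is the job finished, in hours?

72/11 hours

In the first 4 hours Keiko alone does 4/8 = 1/2 of the job, leaving 1/2.
Once everyone is working, combined rate: 1/8 + 1/14 = (7 + 4)/56 = 11/56 per hour.
Remaining 1/2 at 11/56 per hour takes 28/11 hours.
Total from the start = 4 + 28/11 = 72/11 hours.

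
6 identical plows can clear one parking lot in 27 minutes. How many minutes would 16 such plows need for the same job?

81/8 minutes

Total work is 6·27 = 162 plow-minutes.
With 16 plows: 162/16 = 81/8 minutes.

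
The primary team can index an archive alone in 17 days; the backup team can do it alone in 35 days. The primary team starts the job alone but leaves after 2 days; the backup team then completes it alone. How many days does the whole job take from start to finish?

In 2 days the primary team does 2/17 of the job, leaving 15/17.
The backup team works at 1/35 per day, so finishing takes 15/17 ÷ 1/35 = 525/17 days.
Total time = 2 + 525/17 = 559/17 days.

559/17 days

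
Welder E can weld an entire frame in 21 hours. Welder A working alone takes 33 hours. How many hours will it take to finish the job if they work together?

With two workers the combined time is the product over the sum: 21·33/(21+33) = 693/54 = 77/6 hours.

77/6 hours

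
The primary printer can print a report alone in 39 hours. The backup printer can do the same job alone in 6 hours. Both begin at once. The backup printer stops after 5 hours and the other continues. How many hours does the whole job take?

In the first 5 hours the combined rate is 5/26, so 25/26 of the job is done, leaving 1/26.
After the backup printer leaves the rate is 1/39 per hour; the remaining 1/26 takes 3/2 hours.
Total = 5 + 3/2 = 13/2 hours.

13/2 hours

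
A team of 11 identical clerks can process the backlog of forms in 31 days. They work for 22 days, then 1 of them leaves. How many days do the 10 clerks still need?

99/10 days

One clerk does 1/341 of the job per day.
After 22 days with 11 clerks, 22/31 is done (9/31 left).
With 10 clerks the rate is 10/341, so the rest takes 9/31 ÷ 10/341 = 99/10 days.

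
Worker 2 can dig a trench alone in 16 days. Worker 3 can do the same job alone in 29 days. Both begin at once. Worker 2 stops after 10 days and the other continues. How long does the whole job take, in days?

87/8 days

In the first 10 days the combined rate is 45/464, so 225/232 of the job is done, leaving 7/232.
After Worker 2 leaves the rate is 1/29 per day; the remaining 7/232 takes 7/8 days.
Total = 10 + 7/8 = 87/8 days.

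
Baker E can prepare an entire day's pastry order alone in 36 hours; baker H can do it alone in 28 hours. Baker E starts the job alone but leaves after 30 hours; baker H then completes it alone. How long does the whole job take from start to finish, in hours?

In 30 hours baker E does 30/36 = 5/6 of the job, leaving 1/6.
Baker H works at 1/28 per hour, so finishing takes 1/6 ÷ 1/28 = 14/3 hours.
Total time = 30 + 14/3 = 104/3 hours.

104/3 hours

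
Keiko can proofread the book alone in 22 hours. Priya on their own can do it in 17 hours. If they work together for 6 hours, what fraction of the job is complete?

Combined rate: 1/22 + 1/17 = (17 + 22)/374 = 39/374 per hour.
In 6 hours they complete 6·39/374 = 117/187 of the job.

117/187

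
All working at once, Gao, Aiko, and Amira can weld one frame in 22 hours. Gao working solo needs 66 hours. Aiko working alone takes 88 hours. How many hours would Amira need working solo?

Combined rate is 1/22 per hour.
Known contribution: 1/66 + 1/88 = (4 + 3)/264 = 7/264 per hour.
So Amira's rate is 1/22 − 7/264 = 5/264, meaning 264/5 hours alone.

264/5 hours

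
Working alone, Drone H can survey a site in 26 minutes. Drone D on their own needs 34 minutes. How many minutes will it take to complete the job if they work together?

221/15 minutes

Combined rate: 1/26 + 1/34 = (17 + 13)/442 = 30/442 = 15/221 per minute.
Time = 1 ÷ (15/221) = 221/15 minutes.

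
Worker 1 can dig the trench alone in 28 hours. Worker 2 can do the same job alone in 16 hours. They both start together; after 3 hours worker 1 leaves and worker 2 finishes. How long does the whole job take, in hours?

100/7 hours

In the first 3 hours the combined rate is 11/112, so 33/112 of the job is done, leaving 79/112.
After worker 1 leaves the rate is 1/16 per hour; the remaining 79/112 takes 79/7 hours.
Total = 3 + 79/7 = 100/7 hours.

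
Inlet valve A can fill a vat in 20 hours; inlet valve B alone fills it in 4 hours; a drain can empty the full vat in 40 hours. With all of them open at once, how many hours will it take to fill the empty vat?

Net rate = 1/20 + 1/4 − 1/40 = (2 + 10 − 1)/40 = 11/40 per hour.
Filling time = 1 ÷ (11/40) = 40/11 hours.

40/11 hours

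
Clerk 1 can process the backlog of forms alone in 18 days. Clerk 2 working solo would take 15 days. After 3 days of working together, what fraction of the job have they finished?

11/30

Combined rate: 1/18 + 1/15 = (5 + 6)/90 = 11/90 per day.
In 3 days they complete 3·11/90 = 11/30 of the job.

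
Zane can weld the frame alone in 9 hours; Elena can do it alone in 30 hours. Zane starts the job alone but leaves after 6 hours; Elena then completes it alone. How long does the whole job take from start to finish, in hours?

In 6 hours Zane does 6/9 = 2/3 of the job, leaving 1/3.
Elena works at 1/30 per hour, so finishing takes 1/3 ÷ 1/30 = 10 hours.
Total time = 6 + 10 = 16 hours.

16 hours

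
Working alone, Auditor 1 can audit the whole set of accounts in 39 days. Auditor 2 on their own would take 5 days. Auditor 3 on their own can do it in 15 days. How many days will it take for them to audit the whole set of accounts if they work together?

65/19 days

Combined rate: 1/39 + 1/5 + 1/15 = (5 + 39 + 13)/195 = 57/195 = 19/65 per day.
Time = 1 ÷ (19/65) = 65/19 days.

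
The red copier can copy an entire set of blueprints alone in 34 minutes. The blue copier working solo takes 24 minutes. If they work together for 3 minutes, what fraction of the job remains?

107/136

Combined rate: 1/34 + 1/24 = (12 + 17)/408 = 29/408 per minute.
In 3 minutes they complete 3·29/408 = 29/136 of the job.
So 107/136 remains.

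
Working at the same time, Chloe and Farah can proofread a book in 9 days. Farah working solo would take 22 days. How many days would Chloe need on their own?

198/13 days

Combined rate is 1/9 per day.
Known contribution: 1/22 per day.
So Chloe's rate is 1/9 − 1/22 = 13/198, meaning 198/13 days alone.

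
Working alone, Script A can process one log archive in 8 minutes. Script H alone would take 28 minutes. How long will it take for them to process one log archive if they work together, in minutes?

With two workers the combined time is the product over the sum: 8·28/(8+28) = 224/36 = 56/9 minutes.

56/9 minutes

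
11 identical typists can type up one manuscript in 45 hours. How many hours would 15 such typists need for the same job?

Total work is 11·45 = 495 typist-hours.
With 15 typists: 495/15 = 33 hours.

33 hours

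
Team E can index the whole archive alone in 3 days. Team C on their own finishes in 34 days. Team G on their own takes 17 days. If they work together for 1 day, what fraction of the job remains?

59/102

Combined rate: 1/3 + 1/34 + 1/17 = (34 + 3 + 6)/102 = 43/102 per day.
In 1 day they complete 1·43/102 = 43/102 of the job.
So 59/102 remains.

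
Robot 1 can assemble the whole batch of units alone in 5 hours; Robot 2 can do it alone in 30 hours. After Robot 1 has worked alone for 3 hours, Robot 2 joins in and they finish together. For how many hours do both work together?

12/7 hours

In 3 hours Robot 1 does 3/5 of the job, leaving 2/5.
Robot 1 and Robot 2 together work at 7/30 per hour, so finishing takes 2/5 ÷ 7/30 = 12/7 hours.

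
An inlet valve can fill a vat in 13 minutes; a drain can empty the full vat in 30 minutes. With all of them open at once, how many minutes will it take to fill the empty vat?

Net rate = 1/13 − 1/30 = (30 − 13)/390 = 17/390 per minute.
Filling time = 1 ÷ (17/390) = 390/17 minutes.

390/17 minutes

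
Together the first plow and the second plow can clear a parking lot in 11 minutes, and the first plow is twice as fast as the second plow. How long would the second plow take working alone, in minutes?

Let the second plow's rate be r; then the first plow's rate is 2r, so together (2 + 1)r = 3r = 1/11.
Thus r = 1/33 per minute.
The second plow alone: 33 minutes; the first plow alone: 33/2 minutes.

33 minutes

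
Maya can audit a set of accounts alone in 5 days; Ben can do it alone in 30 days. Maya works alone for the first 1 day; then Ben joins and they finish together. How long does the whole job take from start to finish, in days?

In 1 day Maya does 1/5 of the job, leaving 4/5.
Maya and Ben together work at 7/30 per day, so finishing takes 4/5 ÷ 7/30 = 24/7 days.
Total time = 1 + 24/7 = 31/7 days.

31/7 days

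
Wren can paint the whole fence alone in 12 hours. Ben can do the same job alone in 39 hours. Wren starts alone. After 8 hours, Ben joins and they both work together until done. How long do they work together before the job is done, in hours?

52/17 hours

In the first 8 hours Wren alone does 8/12 = 2/3 of the job, leaving 1/3.
Once everyone is working, combined rate: 1/12 + 1/39 = (13 + 4)/156 = 17/156 per hour.
Remaining 1/3 at 17/156 per hour takes 52/17 hours.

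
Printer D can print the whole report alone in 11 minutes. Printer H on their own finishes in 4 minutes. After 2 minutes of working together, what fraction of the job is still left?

7/22

Combined rate: 1/11 + 1/4 = (4 + 11)/44 = 15/44 per minute.
In 2 minutes they complete 2·15/44 = 15/22 of the job.
So 7/22 remains.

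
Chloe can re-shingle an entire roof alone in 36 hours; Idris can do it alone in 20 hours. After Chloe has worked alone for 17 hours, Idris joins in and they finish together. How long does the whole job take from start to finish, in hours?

333/14 hours

In 17 hours Chloe does 17/36 of the job, leaving 19/36.
Chloe and Idris together work at 7/90 per hour, so finishing takes 19/36 ÷ 7/90 = 95/14 hours.
Total time = 17 + 95/14 = 333/14 hours.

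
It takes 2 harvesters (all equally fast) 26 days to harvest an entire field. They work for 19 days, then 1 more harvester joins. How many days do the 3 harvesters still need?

14/3 days

One harvester does 1/52 of the job per day.
After 19 days with 2 harvesters, 19/26 is done (7/26 left).
With 3 harvesters the rate is 3/52, so the rest takes 7/26 ÷ 3/52 = 14/3 days.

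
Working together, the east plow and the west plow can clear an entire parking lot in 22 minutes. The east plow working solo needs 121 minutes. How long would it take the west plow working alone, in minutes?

Combined rate is 1/22 per minute.
Known contribution: 1/121 per minute.
So the west plow's rate is 1/22 − 1/121 = 9/242, meaning 242/9 minutes alone.

242/9 minutes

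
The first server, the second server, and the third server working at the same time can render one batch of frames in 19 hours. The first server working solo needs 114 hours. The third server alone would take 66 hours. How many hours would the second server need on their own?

Combined rate is 1/19 per hour.
Known contribution: 1/114 + 1/66 = (11 + 19)/1254 = 30/1254 = 5/209 per hour.
So the second server's rate is 1/19 − 5/209 = 6/209, meaning 209/6 hours alone.

209/6 hours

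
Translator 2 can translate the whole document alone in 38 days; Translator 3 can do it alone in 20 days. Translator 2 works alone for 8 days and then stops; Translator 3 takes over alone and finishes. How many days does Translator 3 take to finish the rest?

In 8 days Translator 2 does 8/38 = 4/19 of the job, leaving 15/19.
Translator 3 works at 1/20 per day, so finishing takes 15/19 ÷ 1/20 = 300/19 days.

300/19 days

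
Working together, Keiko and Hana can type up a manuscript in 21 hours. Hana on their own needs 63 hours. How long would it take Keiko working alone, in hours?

Combined rate is 1/21 per hour.
Known contribution: 1/63 per hour.
So Keiko's rate is 1/21 − 1/63 = 2/63, meaning 63/2 hours alone.

63/2 hours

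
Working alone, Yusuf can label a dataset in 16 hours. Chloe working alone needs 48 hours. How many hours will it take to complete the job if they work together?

With two workers the combined time is the product over the sum: 16·48/(16+48) = 768/64 = 12 hours.

12 hours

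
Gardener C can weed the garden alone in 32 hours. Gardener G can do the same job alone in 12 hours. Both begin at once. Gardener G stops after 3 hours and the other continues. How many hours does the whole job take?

In the first 3 hours the combined rate is 11/96, so 11/32 of the job is done, leaving 21/32.
After Gardener G leaves the rate is 1/32 per hour; the remaining 21/32 takes 21 hours.
Total = 3 + 21 = 24 hours.

24 hours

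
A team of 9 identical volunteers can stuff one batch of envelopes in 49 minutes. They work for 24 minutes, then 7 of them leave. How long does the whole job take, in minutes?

One volunteer does 1/441 of the job per minute.
After 24 minutes with 9 volunteers, 24/49 is done (25/49 left).
With 2 volunteers the rate is 2/441, so the rest takes 25/49 ÷ 2/441 = 225/2 minutes.
Total = 24 + 225/2 = 273/2 minutes.

273/2 minutes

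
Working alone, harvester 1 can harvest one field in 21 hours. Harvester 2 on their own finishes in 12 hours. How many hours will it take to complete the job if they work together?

84/11 hours

With two workers the combined time is the product over the sum: 21·12/(21+12) = 252/33 = 84/11 hours.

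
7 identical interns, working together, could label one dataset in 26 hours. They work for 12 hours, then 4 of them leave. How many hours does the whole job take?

One intern does 1/182 of the job per hour.
After 12 hours with 7 interns, 6/13 is done (7/13 left).
With 3 interns the rate is 3/182, so the rest takes 7/13 ÷ 3/182 = 98/3 hours.
Total = 12 + 98/3 = 134/3 hours.

134/3 hours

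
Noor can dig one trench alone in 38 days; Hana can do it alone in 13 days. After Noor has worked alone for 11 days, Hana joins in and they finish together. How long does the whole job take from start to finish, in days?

304/17 days

In 11 days Noor does 11/38 of the job, leaving 27/38.
Noor and Hana together work at 51/494 per day, so finishing takes 27/38 ÷ 51/494 = 117/17 days.
Total time = 11 + 117/17 = 304/17 days.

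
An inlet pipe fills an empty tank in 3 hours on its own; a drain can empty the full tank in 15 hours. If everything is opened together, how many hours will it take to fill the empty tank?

Net rate = 1/3 − 1/15 = (5 − 1)/15 = 4/15 per hour.
Filling time = 1 ÷ (4/15) = 15/4 hours.

15/4 hours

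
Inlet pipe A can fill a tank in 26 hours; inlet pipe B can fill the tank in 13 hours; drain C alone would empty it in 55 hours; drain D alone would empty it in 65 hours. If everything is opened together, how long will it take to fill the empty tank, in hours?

110/9 hours

Net rate = 1/26 + 1/13 − 1/55 − 1/65 = (55 + 110 − 26 − 22)/1430 = 117/1430 = 9/110 per hour.
Filling time = 1 ÷ (9/110) = 110/9 hours.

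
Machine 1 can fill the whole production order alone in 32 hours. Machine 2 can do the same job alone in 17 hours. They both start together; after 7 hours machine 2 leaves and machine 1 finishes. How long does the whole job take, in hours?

In the first 7 hours the combined rate is 49/544, so 343/544 of the job is done, leaving 201/544.
After machine 2 leaves the rate is 1/32 per hour; the remaining 201/544 takes 201/17 hours.
Total = 7 + 201/17 = 320/17 hours.

320/17 hours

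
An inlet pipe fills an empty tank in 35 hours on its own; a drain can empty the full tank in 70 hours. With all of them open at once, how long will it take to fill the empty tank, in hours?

70 hours

Net rate = 1/35 − 1/70 = (2 − 1)/70 = 1/70 per hour.
Filling time = 1 ÷ (1/70) = 70 hours.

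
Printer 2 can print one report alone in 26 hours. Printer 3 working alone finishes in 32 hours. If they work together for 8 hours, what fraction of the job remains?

23/52

Combined rate: 1/26 + 1/32 = (16 + 13)/416 = 29/416 per hour.
In 8 hours they complete 8·29/416 = 29/52 of the job.
So 23/52 remains.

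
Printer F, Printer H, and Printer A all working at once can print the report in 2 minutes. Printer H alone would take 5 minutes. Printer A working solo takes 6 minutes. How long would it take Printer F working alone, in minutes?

15/2 minutes

Combined rate is 1/2 per minute.
Known contribution: 1/5 + 1/6 = (6 + 5)/30 = 11/30 per minute.
So Printer F's rate is 1/2 − 11/30 = 2/15, meaning 15/2 minutes alone.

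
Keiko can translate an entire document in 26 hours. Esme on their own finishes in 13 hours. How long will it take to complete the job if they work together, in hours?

Combined rate: 1/26 + 1/13 = (1 + 2)/26 = 3/26 per hour.
Time = 1 ÷ (3/26) = 26/3 hours.

26/3 hours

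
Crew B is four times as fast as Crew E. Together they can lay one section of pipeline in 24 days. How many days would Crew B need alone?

30 days

Let Crew E's rate be r; then Crew B's rate is 4r, so together (4 + 1)r = 5r = 1/24.
Thus r = 1/120 per day.
Crew E alone: 120 days; Crew B alone: 30 days.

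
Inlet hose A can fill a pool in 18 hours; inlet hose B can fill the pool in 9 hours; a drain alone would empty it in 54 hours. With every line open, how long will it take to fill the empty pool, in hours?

Net rate = 1/18 + 1/9 − 1/54 = (3 + 6 − 1)/54 = 8/54 = 4/27 per hour.
Filling time = 1 ÷ (4/27) = 27/4 hours.

27/4 hours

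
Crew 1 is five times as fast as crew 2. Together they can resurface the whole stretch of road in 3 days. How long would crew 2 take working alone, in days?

Let crew 2's rate be r; then crew 1's rate is 5r, so together (5 + 1)r = 6r = 1/3.
Thus r = 1/18 per day.
Crew 2 alone: 18 days; crew 1 alone: 18/5 days.

18 days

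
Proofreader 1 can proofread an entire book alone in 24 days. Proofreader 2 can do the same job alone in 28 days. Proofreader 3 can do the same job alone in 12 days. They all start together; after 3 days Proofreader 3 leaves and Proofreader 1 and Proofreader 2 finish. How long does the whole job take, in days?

In the first 3 days the combined rate is 9/56, so 27/56 of the job is done, leaving 29/56.
After Proofreader 3 leaves the rate is 13/168 per day; the remaining 29/56 takes 87/13 days.
Total = 3 + 87/13 = 126/13 days.

126/13 days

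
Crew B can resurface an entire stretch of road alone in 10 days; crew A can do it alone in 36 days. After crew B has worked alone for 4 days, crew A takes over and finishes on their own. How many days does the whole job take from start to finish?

128/5 days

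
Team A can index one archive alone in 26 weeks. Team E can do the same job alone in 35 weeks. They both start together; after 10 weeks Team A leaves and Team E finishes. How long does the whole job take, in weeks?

280/13 weeks

In the first 10 weeks the combined rate is 61/910, so 61/91 of the job is done, leaving 30/91.
After Team A leaves the rate is 1/35 per week; the remaining 30/91 takes 150/13 weeks.
Total = 10 + 150/13 = 280/13 weeks.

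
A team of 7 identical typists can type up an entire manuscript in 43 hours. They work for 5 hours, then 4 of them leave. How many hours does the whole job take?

One typist does 1/301 of the job per hour.
After 5 hours with 7 typists, 5/43 is done (38/43 left).
With 3 typists the rate is 3/301, so the rest takes 38/43 ÷ 3/301 = 266/3 hours.
Total = 5 + 266/3 = 281/3 hours.

281/3 hours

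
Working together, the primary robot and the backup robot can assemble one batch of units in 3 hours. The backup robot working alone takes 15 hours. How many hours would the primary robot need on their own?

15/4 hours

Combined rate is 1/3 per hour.
Known contribution: 1/15 per hour.
So the primary robot's rate is 1/3 − 1/15 = 4/15, meaning 15/4 hours alone.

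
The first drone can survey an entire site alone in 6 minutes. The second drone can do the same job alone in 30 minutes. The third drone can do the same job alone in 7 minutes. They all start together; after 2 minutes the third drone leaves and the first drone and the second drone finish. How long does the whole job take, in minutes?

In the first 2 minutes the combined rate is 12/35, so 24/35 of the job is done, leaving 11/35.
After the third drone leaves the rate is 1/5 per minute; the remaining 11/35 takes 11/7 minutes.
Total = 2 + 11/7 = 25/7 minutes.

25/7 minutes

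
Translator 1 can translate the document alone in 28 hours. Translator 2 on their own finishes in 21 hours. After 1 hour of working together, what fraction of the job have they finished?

1/12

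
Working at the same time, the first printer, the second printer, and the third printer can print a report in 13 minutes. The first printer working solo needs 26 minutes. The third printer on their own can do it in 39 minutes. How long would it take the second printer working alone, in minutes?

78 minutes

Combined rate is 1/13 per minute.
Known contribution: 1/26 + 1/39 = (3 + 2)/78 = 5/78 per minute.
So the second printer's rate is 1/13 − 5/78 = 1/78, meaning 78 minutes alone.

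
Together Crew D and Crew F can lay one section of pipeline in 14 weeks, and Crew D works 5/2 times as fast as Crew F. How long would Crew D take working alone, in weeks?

98/5 weeks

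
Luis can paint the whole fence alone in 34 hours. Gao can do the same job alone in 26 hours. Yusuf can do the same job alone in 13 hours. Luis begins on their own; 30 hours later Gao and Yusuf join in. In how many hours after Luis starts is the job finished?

493/16 hours

In the first 30 hours Luis alone does 30/34 = 15/17 of the job, leaving 2/17.
Once everyone is working, combined rate: 1/34 + 1/26 + 1/13 = (13 + 17 + 34)/442 = 64/442 = 32/221 per hour.
Remaining 2/17 at 32/221 per hour takes 13/16 hours.
Total from the start = 30 + 13/16 = 493/16 hours.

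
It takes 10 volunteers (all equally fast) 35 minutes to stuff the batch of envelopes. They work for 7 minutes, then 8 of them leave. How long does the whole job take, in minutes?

147 minutes

One volunteer does 1/350 of the job per minute.
After 7 minutes with 10 volunteers, 1/5 is done (4/5 left).
With 2 volunteers the rate is 2/350 = 1/175, so the rest takes 4/5 ÷ 1/175 = 140 minutes.
Total = 7 + 140 = 147 minutes.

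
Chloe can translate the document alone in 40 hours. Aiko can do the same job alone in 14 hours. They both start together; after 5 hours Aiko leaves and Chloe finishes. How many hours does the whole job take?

180/7 hours

In the first 5 hours the combined rate is 27/280, so 27/56 of the job is done, leaving 29/56.
After Aiko leaves the rate is 1/40 per hour; the remaining 29/56 takes 145/7 hours.
Total = 5 + 145/7 = 180/7 hours.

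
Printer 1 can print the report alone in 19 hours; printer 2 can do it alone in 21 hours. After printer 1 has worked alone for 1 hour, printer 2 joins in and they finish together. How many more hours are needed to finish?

189/20 hours

In 1 hour printer 1 does 1/19 of the job, leaving 18/19.
Printer 1 and printer 2 together work at 40/399 per hour, so finishing takes 18/19 ÷ 40/399 = 189/20 hours.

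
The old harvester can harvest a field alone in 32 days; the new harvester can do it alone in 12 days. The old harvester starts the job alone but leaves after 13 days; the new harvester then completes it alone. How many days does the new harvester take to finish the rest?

57/8 days

In 13 days the old harvester does 13/32 of the job, leaving 19/32.
The new harvester works at 1/12 per day, so finishing takes 19/32 ÷ 1/12 = 57/8 days.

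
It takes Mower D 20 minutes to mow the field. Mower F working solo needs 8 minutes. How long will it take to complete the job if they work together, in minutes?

40/7 minutes

Combined rate: 1/20 + 1/8 = (2 + 5)/40 = 7/40 per minute.
Time = 1 ÷ (7/40) = 40/7 minutes.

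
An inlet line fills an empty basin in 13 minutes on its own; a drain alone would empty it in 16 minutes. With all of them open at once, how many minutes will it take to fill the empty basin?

Net rate = 1/13 − 1/16 = (16 − 13)/208 = 3/208 per minute.
Filling time = 1 ÷ (3/208) = 208/3 minutes.

208/3 minutes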